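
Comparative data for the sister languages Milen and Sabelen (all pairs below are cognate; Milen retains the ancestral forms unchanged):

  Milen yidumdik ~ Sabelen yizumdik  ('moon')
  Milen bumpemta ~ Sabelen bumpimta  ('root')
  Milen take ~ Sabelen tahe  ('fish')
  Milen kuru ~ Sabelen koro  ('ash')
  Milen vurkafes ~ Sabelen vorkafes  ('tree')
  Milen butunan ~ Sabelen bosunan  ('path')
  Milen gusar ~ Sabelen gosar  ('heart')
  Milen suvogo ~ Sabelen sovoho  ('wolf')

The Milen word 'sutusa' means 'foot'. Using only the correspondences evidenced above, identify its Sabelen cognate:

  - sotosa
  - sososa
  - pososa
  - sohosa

butunan ~ bosunan, gusar ~ gosar — Milen u corresponds to Sabelen o after a consonant, before a consonant other than r, m, n, p, b, f, v.
butunan ~ bosunan — Milen t corresponds to Sabelen s between vowels (before a back vowel).
Applying these to Milen 'sutusa':
  sutusa → sotusa   (u→o after a consonant, before a consonant other than r, m, n, p, b, f, v)
  sotusa → sosusa   (t→s between vowels (before a back vowel))
  sosusa → sososa   (u→o after a consonant, before a consonant other than r, m, n, p, b, f, v)
So the Sabelen cognate is 'sososa'.

sososa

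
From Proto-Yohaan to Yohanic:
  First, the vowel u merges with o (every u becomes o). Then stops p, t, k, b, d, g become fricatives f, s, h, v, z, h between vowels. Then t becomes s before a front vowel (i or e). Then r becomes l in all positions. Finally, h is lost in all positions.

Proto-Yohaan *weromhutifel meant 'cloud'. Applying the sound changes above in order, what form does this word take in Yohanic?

Yohanic: *weromhutifel
  weromhutifel → weromhotifel   [vowel merger]
  weromhotifel → weromhosifel   [intervocalic lenition]
  weromhosifel (rule 3 does not apply)
  weromhosifel → welomhosifel   [unconditioned shift]
  welomhosifel → welomosifel   [h-loss]
  giving Yohanic welomosifel.

welomosifel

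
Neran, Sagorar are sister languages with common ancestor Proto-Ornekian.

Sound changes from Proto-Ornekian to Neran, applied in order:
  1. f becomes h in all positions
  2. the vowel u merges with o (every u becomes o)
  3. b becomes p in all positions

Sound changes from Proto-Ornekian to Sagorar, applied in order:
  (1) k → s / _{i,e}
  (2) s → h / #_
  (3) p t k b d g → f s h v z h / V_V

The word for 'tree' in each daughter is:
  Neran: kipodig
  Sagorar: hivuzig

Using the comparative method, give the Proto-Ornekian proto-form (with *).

*kibudig

Position 1: Neran has k, Sagorar has h. Neran preserves k here (none of its changes turn any other segment into k), so the proto-segment is *k.
Position 3: Neran has p, Sagorar has v. Taking the neighbouring segments as reconstructed: Neran p could go back to *p or *b; Sagorar v could go back to *b or *v — the one source consistent with every daughter is *b.
Position 4: Neran has o, Sagorar has u. Sagorar preserves u here (none of its changes turn any other segment into u), so the proto-segment is *u.
This points to *kibudig. Verify forward in each daughter:
Neran: start from *kibudig.
  rule 1: no change — kibudig
  rule 2 (vowel merger): kibudig → kibodig
  rule 3 (unconditioned shift): kibodig → kipodig
  ⇒ Neran kipodig
Sagorar: *kibudig > sibudig > hibudig > hivuzig  (by palatalisation, debuccalisation, intervocalic lenition)
*kibudig is the unique common source.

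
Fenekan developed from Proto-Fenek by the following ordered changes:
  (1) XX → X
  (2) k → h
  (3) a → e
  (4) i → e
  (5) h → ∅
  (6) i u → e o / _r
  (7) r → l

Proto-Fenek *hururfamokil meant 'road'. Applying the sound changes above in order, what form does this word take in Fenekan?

Fenekan: start from *hururfamokil.
  rule 1: no change — hururfamokil
  rule 2 (unconditioned shift): hururfamokil → hururfamohil
  rule 3 (vowel merger): hururfamohil → hururfemohil
  rule 4 (vowel merger): hururfemohil → hururfemohel
  rule 5 (h-loss): hururfemohel → ururfemoel
  rule 6 (pre-rhotic lowering): ururfemoel → ororfemoel
  rule 7 (unconditioned shift): ororfemoel → ololfemoel
  ⇒ Fenekan ololfemoel

ololfemoel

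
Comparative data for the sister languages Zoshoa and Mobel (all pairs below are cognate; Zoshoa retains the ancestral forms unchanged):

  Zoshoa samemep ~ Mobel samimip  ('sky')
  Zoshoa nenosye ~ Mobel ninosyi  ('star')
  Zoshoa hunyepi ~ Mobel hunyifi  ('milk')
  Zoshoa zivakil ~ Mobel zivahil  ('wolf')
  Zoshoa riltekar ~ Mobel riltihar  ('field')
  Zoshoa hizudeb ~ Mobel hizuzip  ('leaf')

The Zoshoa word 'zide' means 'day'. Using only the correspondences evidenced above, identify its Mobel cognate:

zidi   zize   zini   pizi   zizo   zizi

hizudeb ~ hizuzip — Zoshoa d corresponds to Mobel z between vowels (before a front vowel).
nenosye ~ ninosyi — Zoshoa e corresponds to Mobel i word-finally.
Applying these to Zoshoa 'zide':
  zide → zize   (d→z between vowels (before a front vowel))
  zize → zizi   (e→i word-finally)
So the Mobel cognate is 'zizi'.

zizi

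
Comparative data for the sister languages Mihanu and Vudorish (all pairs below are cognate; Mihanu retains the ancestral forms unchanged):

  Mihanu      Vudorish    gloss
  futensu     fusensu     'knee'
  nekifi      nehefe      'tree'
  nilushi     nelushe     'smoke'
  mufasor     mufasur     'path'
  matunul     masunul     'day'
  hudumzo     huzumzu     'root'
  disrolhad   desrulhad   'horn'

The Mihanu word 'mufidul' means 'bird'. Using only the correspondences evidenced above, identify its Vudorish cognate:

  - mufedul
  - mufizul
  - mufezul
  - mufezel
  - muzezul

mufezul

nilushi ~ nelushe, disrolhad ~ desrulhad — Mihanu i corresponds to Vudorish e after a consonant, before a consonant other than r, m, n, p, b, f, v.
hudumzo ~ huzumzu — Mihanu d corresponds to Vudorish z between vowels (before a back vowel).
Applying these to Mihanu 'mufidul':
  mufidul → mufedul   (i→e after a consonant, before a consonant other than r, m, n, p, b, f, v)
  mufedul → mufezul   (d→z between vowels (before a back vowel))
So the Vudorish cognate is 'mufezul'.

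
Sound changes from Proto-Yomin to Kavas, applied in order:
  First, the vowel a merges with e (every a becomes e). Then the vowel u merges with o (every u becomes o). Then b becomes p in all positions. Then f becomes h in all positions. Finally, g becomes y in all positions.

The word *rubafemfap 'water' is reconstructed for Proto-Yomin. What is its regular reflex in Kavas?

ropehemhep

Kavas: start from *rubafemfap.
  rule 1 (vowel merger): rubafemfap → rubefemfep
  rule 2 (vowel merger): rubefemfep → robefemfep
  rule 3 (unconditioned shift): robefemfep → ropefemfep
  rule 4 (unconditioned shift): ropefemfep → ropehemhep
  rule 5: no change — ropehemhep
  ⇒ Kavas ropehemhep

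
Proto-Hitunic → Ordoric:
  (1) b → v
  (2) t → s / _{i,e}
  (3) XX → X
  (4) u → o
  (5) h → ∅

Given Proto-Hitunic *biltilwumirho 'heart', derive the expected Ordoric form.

Ordoric: start from *biltilwumirho.
  rule 1 (unconditioned shift): biltilwumirho → viltilwumirho
  rule 2 (palatalisation): viltilwumirho → vilsilwumirho
  rule 3: no change — vilsilwumirho
  rule 4 (vowel merger): vilsilwumirho → vilsilwomirho
  rule 5 (h-loss): vilsilwomirho → vilsilwomiro
  ⇒ Ordoric vilsilwomiro

vilsilwomiro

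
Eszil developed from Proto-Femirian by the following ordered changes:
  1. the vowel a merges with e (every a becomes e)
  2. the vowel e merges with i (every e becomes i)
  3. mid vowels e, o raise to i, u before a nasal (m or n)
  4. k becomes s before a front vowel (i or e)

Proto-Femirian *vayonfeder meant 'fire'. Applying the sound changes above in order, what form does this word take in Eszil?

viyunfidir

Eszil: *vayonfeder > veyonfeder > viyonfidir > viyunfidir  (by vowel merger, vowel merger, pre-nasal raising)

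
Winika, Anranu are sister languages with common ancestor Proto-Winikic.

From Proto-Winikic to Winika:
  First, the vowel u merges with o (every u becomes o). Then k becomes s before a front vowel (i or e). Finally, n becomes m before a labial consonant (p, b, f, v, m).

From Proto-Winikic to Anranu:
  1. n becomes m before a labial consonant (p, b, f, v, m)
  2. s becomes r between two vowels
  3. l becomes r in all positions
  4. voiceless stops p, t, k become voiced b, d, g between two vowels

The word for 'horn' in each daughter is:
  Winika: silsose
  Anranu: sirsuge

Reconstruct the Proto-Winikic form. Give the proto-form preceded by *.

*silsuke

Position 6: Winika has s, Anranu has g. Taking the neighbouring segments as reconstructed: Winika s could go back to *k or *s; Anranu g could go back to *k or *g — the one source consistent with every daughter is *k.
Position 5: Winika has o, Anranu has u. Anranu preserves u here (none of its changes turn any other segment into u), so the proto-segment is *u.
Position 3: Winika has l, Anranu has r. Winika preserves l here (none of its changes turn any other segment into l), so the proto-segment is *l.
Verify the candidate proto-form against each daughter:
Winika: *silsuke
  silsuke → silsoke   [vowel merger]
  silsoke → silsose   [palatalisation]
  silsose (rule 3 does not apply)
  giving Winika silsose.
Anranu: *silsuke > sirsuke > sirsuge  (by unconditioned shift, intervocalic voicing)
*silsuke is the unique common source.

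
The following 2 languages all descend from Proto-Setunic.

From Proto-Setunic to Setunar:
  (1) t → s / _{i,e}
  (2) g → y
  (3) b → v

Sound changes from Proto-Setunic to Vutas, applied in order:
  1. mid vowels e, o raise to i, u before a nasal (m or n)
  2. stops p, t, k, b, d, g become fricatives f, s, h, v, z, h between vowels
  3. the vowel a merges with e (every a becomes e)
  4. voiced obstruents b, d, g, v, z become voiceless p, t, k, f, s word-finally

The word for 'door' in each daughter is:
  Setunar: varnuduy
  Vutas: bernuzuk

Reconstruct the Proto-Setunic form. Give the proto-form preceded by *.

Position 1: Setunar has v, Vutas has b. Vutas preserves b here (none of its changes turn any other segment into b), so the proto-segment is *b.
Position 2: Setunar has a, Vutas has e. Setunar preserves a here (none of its changes turn any other segment into a), so the proto-segment is *a.
Continuing position by position gives *barnudug; check it forward:
Setunar: start from *barnudug.
  rule 1: no change — barnudug
  rule 2 (unconditioned shift): barnudug → barnuduy
  rule 3 (unconditioned shift): barnuduy → varnuduy
  ⇒ Setunar varnuduy
Vutas: *barnudug
  barnudug (rule 1 does not apply)
  barnudug → barnuzug   [intervocalic lenition]
  barnuzug → bernuzug   [vowel merger]
  bernuzug → bernuzuk   [final devoicing]
  giving Vutas bernuzuk.
Only *barnudug yields all of Setunar varnuduy, Vutas bernuzuk.

*barnudug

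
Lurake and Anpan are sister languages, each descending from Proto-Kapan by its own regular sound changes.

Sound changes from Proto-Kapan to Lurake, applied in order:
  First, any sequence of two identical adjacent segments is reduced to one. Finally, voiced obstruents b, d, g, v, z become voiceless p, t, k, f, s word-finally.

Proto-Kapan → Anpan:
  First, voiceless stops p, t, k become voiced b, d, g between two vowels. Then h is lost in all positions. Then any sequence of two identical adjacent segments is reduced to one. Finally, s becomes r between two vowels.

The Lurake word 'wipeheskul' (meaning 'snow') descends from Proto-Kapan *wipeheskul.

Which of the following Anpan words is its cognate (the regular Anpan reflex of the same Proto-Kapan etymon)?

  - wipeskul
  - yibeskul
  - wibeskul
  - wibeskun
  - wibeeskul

wibeskul

Anpan: *wipeheskul
  wipeheskul → wibeheskul   [intervocalic voicing]
  wibeheskul → wibeeskul   [h-loss]
  wibeeskul → wibeskul   [degemination]
  wibeskul (rule 4 does not apply)
  giving Anpan wibeskul.
Among the options, 'wibeskul' alone shows every Anpan change applied in order.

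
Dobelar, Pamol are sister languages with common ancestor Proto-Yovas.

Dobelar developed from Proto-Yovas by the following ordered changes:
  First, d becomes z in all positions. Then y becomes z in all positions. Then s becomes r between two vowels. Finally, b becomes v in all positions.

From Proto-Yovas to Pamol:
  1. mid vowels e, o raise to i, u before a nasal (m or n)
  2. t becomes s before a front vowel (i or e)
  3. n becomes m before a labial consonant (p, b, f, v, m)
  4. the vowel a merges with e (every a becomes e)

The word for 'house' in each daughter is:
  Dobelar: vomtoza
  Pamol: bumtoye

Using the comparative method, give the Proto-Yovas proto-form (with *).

*bomtoya

Position 2: Dobelar has o, Pamol has u. Dobelar preserves o here (none of its changes turn any other segment into o), so the proto-segment is *o.
Position 6: Dobelar has z, Pamol has y. Pamol preserves y here (none of its changes turn any other segment into y), so the proto-segment is *y.
This points to *bomtoya. Verify forward in each daughter:
Dobelar: start from *bomtoya.
  rule 1: no change — bomtoya
  rule 2 (unconditioned shift): bomtoya → bomtoza
  rule 3: no change — bomtoza
  rule 4 (unconditioned shift): bomtoza → vomtoza
  ⇒ Dobelar vomtoza
Pamol: *bomtoya > bumtoya > bumtoye  (by pre-nasal raising, vowel merger)
No other proto-form is consistent with every reflex, so the reconstruction is *bomtoya.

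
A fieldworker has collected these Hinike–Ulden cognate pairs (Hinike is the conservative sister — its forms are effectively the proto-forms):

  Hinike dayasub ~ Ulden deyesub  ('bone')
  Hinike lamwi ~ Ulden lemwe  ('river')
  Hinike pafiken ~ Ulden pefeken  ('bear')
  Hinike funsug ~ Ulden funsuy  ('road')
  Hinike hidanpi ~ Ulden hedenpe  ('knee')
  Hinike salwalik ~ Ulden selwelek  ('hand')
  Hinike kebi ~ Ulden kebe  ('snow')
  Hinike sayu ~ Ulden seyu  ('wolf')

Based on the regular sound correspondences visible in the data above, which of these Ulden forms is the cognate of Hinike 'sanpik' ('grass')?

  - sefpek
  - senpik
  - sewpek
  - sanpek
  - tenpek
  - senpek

senpek

hidanpi ~ hedenpe — Hinike a corresponds to Ulden e after a consonant, before a nasal.
pafiken ~ pefeken, hidanpi ~ hedenpe — Hinike i corresponds to Ulden e after a consonant, before a consonant other than r, m, n, p, b, f, v.
Applying these to Hinike 'sanpik':
  sanpik → senpik   (a→e after a consonant, before a nasal)
  senpik → senpek   (i→e after a consonant, before a consonant other than r, m, n, p, b, f, v)
So the Ulden cognate is 'senpek'.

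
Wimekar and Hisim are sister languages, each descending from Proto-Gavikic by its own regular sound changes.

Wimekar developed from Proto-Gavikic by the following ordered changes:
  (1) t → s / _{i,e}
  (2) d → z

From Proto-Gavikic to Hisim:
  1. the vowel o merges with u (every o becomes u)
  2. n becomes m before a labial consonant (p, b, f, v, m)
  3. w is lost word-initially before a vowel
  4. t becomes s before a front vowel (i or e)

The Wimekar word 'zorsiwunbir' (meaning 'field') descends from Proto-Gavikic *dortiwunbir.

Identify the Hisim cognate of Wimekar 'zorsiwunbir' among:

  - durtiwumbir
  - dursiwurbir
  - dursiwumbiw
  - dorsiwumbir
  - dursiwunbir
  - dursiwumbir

Hisim: start from *dortiwunbir.
  rule 1 (vowel merger): dortiwunbir → durtiwunbir
  rule 2 (nasal place assimilation): durtiwunbir → durtiwumbir
  rule 3: no change — durtiwumbir
  rule 4 (palatalisation): durtiwumbir → dursiwumbir
  ⇒ Hisim dursiwumbir
Only 'dursiwumbir' matches the regular Hisim development of *dortiwunbir.

dursiwumbir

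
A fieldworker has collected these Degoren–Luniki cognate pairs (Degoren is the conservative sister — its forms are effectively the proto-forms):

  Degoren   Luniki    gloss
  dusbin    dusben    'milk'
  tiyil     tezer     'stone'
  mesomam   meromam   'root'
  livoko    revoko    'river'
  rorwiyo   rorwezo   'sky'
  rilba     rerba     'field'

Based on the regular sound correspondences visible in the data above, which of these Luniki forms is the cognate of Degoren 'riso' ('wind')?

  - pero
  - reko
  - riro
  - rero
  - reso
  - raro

tiyil ~ tezer, rorwiyo ~ rorwezo — Degoren i corresponds to Luniki e after a consonant, before a consonant other than r, m, n, p, b, f, v.
mesomam ~ meromam — Degoren s corresponds to Luniki r between vowels (before a back vowel).
Applying these to Degoren 'riso':
  riso → reso   (i→e after a consonant, before a consonant other than r, m, n, p, b, f, v)
  reso → rero   (s→r between vowels (before a back vowel))
So the Luniki cognate is 'rero'.

rero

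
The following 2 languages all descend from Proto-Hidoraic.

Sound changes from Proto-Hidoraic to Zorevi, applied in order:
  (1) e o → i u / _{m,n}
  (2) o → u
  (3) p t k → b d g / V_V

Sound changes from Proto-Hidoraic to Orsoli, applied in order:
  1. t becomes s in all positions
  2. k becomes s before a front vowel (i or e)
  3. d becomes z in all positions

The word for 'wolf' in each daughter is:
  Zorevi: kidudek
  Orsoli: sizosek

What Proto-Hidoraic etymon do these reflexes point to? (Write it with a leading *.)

Position 3: Zorevi has d, Orsoli has z. Taking the neighbouring segments as reconstructed: Zorevi d could go back to *t or *d; Orsoli z could go back to *d or *z — the one source consistent with every daughter is *d.
Position 5: Zorevi has d, Orsoli has s. Taking the neighbouring segments as reconstructed: Zorevi d could go back to *t or *d; Orsoli s could go back to *t or *k or *s — the one source consistent with every daughter is *t.
Position 4: Zorevi has u, Orsoli has o. Orsoli preserves o here (none of its changes turn any other segment into o), so the proto-segment is *o.
This points to *kidotek. Verify forward in each daughter:
Zorevi: start from *kidotek.
  rule 1: no change — kidotek
  rule 2 (vowel merger): kidotek → kidutek
  rule 3 (intervocalic voicing): kidutek → kidudek
  ⇒ Zorevi kidudek
Orsoli: start from *kidotek.
  rule 1 (unconditioned shift): kidotek → kidosek
  rule 2 (palatalisation): kidosek → sidosek
  rule 3 (unconditioned shift): sidosek → sizosek
  ⇒ Orsoli sizosek
Only *kidotek yields all of Zorevi kidudek, Orsoli sizosek.

*kidotek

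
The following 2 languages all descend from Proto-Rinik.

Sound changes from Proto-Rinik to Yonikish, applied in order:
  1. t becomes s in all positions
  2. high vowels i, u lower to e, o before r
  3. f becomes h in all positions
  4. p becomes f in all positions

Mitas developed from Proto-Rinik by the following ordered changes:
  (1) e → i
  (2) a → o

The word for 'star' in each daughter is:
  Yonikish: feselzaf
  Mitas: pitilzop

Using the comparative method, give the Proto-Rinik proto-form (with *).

Position 7: Yonikish has a, Mitas has o. Yonikish preserves a here (none of its changes turn any other segment into a), so the proto-segment is *a.
Position 1: Yonikish has f, Mitas has p. Mitas preserves p here (none of its changes turn any other segment into p), so the proto-segment is *p.
Position 3: Yonikish has s, Mitas has t. Mitas preserves t here (none of its changes turn any other segment into t), so the proto-segment is *t.
This points to *petelzap. Verify forward in each daughter:
Yonikish: start from *petelzap.
  rule 1 (unconditioned shift): petelzap → peselzap
  rule 2: no change — peselzap
  rule 3: no change — peselzap
  rule 4 (unconditioned shift): peselzap → feselzaf
  ⇒ Yonikish feselzaf
Mitas: *petelzap > pitilzap > pitilzop  (by vowel merger, vowel merger)
Only *petelzap yields all of Yonikish feselzaf, Mitas pitilzop.

*petelzap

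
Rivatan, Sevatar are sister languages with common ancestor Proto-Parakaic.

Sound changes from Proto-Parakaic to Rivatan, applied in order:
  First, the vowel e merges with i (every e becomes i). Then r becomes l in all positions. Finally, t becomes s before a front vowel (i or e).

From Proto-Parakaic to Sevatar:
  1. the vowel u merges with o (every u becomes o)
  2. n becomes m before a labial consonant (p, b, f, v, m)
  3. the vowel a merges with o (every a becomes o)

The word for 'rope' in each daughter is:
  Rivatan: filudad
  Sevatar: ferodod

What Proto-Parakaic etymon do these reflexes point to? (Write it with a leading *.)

*ferudad

Position 4: Rivatan has u, Sevatar has o. Rivatan preserves u here (none of its changes turn any other segment into u), so the proto-segment is *u.
Position 3: Rivatan has l, Sevatar has r. Sevatar preserves r here (none of its changes turn any other segment into r), so the proto-segment is *r.
Position 6: Rivatan has a, Sevatar has o. Rivatan preserves a here (none of its changes turn any other segment into a), so the proto-segment is *a.
This points to *ferudad. Verify forward in each daughter:
Rivatan: *ferudad > firudad > filudad  (by vowel merger, unconditioned shift)
Sevatar: start from *ferudad.
  rule 1 (vowel merger): ferudad → ferodad
  rule 2: no change — ferodad
  rule 3 (vowel merger): ferodad → ferodod
  ⇒ Sevatar ferodod
No other proto-form is consistent with every reflex, so the reconstruction is *ferudad.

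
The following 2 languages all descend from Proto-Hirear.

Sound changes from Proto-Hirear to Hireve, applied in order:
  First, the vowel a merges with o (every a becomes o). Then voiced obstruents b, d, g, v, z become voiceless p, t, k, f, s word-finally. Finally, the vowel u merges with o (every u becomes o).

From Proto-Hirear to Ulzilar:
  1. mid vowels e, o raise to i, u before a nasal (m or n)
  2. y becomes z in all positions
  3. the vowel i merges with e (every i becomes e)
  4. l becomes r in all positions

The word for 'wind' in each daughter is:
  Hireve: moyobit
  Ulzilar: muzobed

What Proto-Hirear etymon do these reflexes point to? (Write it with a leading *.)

*muyobid

Position 2: Hireve has o, Ulzilar has u. Taking the neighbouring segments as reconstructed: Hireve o could go back to *a or *o or *u; Ulzilar u can only go back to *u — the one source consistent with every daughter is *u.
Position 3: Hireve has y, Ulzilar has z. Hireve preserves y here (none of its changes turn any other segment into y), so the proto-segment is *y.
Position 7: Hireve has t, Ulzilar has d. Ulzilar preserves d here (none of its changes turn any other segment into d), so the proto-segment is *d.
This points to *muyobid. Verify forward in each daughter:
Hireve: start from *muyobid.
  rule 1: no change — muyobid
  rule 2 (final devoicing): muyobid → muyobit
  rule 3 (vowel merger): muyobit → moyobit
  ⇒ Hireve moyobit
Ulzilar: *muyobid
  muyobid (rule 1 does not apply)
  muyobid → muzobid   [unconditioned shift]
  muzobid → muzobed   [vowel merger]
  muzobed (rule 4 does not apply)
  giving Ulzilar muzobed.
*muyobid is the unique common source.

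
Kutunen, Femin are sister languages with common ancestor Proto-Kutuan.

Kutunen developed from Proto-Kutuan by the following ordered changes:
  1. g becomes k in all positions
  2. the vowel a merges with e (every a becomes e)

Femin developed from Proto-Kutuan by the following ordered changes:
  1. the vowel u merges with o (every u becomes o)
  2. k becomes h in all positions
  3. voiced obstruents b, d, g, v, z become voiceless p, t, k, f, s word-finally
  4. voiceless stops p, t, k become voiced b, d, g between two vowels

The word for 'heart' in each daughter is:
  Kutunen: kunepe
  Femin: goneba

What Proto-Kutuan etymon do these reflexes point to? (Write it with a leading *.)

*gunepa

Position 1: Kutunen has k, Femin has g. Femin preserves g here (none of its changes turn any other segment into g), so the proto-segment is *g.
Position 6: Kutunen has e, Femin has a. Femin preserves a here (none of its changes turn any other segment into a), so the proto-segment is *a.
Continuing position by position gives *gunepa; check it forward:
Kutunen: start from *gunepa.
  rule 1 (unconditioned shift): gunepa → kunepa
  rule 2 (vowel merger): kunepa → kunepe
  ⇒ Kutunen kunepe
Femin: *gunepa > gonepa > goneba  (by vowel merger, intervocalic voicing)
No other proto-form is consistent with every reflex, so the reconstruction is *gunepa.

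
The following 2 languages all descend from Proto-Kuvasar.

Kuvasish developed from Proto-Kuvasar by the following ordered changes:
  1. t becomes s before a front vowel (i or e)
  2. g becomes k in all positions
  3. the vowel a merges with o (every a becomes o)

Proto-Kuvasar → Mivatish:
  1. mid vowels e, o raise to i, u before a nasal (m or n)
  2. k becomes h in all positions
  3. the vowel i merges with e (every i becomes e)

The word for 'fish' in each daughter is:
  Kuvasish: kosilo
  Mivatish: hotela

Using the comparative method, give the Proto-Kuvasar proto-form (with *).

Position 3: Kuvasish has s, Mivatish has t. Mivatish preserves t here (none of its changes turn any other segment into t), so the proto-segment is *t.
Position 4: Kuvasish has i, Mivatish has e. Kuvasish preserves i here (none of its changes turn any other segment into i), so the proto-segment is *i.
Position 1: Kuvasish has k, Mivatish has h. Taking the neighbouring segments as reconstructed: Kuvasish k could go back to *k or *g; Mivatish h could go back to *k or *h — the one source consistent with every daughter is *k.
Continuing position by position gives *kotila; check it forward:
Kuvasish: *kotila > kosila > kosilo  (by palatalisation, vowel merger)
Mivatish: start from *kotila.
  rule 1: no change — kotila
  rule 2 (unconditioned shift): kotila → hotila
  rule 3 (vowel merger): hotila → hotela
  ⇒ Mivatish hotela
No other proto-form is consistent with every reflex, so the reconstruction is *kotila.

*kotila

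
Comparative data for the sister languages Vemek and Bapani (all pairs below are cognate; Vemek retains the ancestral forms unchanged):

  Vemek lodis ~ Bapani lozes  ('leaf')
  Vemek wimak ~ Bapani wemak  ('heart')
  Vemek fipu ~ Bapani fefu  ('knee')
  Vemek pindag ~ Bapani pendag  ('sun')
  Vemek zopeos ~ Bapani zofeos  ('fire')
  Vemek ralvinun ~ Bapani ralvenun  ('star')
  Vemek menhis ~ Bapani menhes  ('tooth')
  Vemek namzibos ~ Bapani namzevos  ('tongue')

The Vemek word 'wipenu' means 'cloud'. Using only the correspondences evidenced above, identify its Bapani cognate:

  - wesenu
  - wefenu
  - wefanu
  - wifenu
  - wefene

wefenu

fipu ~ fefu — Vemek i corresponds to Bapani e after a consonant, before a labial obstruent.
zopeos ~ zofeos — Vemek p corresponds to Bapani f between vowels (before a front vowel).
Applying these to Vemek 'wipenu':
  wipenu → wepenu   (i→e after a consonant, before a labial obstruent)
  wepenu → wefenu   (p→f between vowels (before a front vowel))
So the Bapani cognate is 'wefenu'.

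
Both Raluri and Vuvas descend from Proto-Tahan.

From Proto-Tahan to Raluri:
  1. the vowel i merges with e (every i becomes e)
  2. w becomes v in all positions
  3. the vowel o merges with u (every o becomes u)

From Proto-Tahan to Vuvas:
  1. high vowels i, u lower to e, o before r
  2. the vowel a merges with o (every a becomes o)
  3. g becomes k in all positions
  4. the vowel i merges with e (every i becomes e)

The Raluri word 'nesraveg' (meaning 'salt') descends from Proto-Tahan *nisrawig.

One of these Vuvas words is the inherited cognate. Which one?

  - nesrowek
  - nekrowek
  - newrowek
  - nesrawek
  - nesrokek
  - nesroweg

Vuvas: *nisrawig > nisrowig > nisrowik > nesrowek  (by vowel merger, unconditioned shift, vowel merger)
The other candidates each miss or misapply at least one Vuvas change.

nesrowek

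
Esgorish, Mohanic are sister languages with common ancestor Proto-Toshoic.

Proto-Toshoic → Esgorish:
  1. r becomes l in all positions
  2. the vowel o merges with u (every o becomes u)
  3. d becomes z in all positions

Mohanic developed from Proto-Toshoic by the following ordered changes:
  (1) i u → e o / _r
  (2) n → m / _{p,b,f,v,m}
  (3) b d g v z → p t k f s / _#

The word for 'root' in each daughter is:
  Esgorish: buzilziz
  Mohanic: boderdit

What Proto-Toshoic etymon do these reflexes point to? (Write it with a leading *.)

Position 3: Esgorish has z, Mohanic has d. Mohanic preserves d here (none of its changes turn any other segment into d), so the proto-segment is *d.
Position 4: Esgorish has i, Mohanic has e. Esgorish preserves i here (none of its changes turn any other segment into i), so the proto-segment is *i.
Continuing position by position gives *bodirdid; check it forward:
Esgorish: *bodirdid
  bodirdid → bodildid   [unconditioned shift]
  bodildid → budildid   [vowel merger]
  budildid → buzilziz   [unconditioned shift]
  giving Esgorish buzilziz.
Mohanic: *bodirdid
  bodirdid → boderdid   [pre-rhotic lowering]
  boderdid (rule 2 does not apply)
  boderdid → boderdit   [final devoicing]
  giving Mohanic boderdit.
No other proto-form is consistent with every reflex, so the reconstruction is *bodirdid.

*bodirdid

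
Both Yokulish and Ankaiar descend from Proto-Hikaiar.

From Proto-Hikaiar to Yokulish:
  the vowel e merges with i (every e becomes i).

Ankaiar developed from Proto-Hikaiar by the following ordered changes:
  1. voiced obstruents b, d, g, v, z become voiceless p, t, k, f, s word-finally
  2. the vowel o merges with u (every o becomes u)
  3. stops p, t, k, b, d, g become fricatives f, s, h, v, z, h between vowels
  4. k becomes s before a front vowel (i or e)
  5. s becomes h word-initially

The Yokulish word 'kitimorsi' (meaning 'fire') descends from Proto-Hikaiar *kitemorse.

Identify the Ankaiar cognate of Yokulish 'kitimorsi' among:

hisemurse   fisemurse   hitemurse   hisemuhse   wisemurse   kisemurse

hisemurse

Ankaiar: start from *kitemorse.
  rule 1: no change — kitemorse
  rule 2 (vowel merger): kitemorse → kitemurse
  rule 3 (intervocalic lenition): kitemurse → kisemurse
  rule 4 (palatalisation): kisemurse → sisemurse
  rule 5 (debuccalisation): sisemurse → hisemurse
  ⇒ Ankaiar hisemurse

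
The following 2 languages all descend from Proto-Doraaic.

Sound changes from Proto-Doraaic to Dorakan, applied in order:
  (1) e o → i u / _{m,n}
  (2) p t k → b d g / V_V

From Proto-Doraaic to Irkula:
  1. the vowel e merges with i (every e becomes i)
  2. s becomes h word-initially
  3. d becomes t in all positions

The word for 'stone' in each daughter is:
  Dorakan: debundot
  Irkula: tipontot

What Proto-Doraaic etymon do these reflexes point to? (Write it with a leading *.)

Position 1: Dorakan has d, Irkula has t. Taking the neighbouring segments as reconstructed: Dorakan d can only go back to *d; Irkula t could go back to *t or *d — the one source consistent with every daughter is *d.
Position 2: Dorakan has e, Irkula has i. Dorakan preserves e here (none of its changes turn any other segment into e), so the proto-segment is *e.
Continuing position by position gives *depondot; check it forward:
Dorakan: *depondot > depundot > debundot  (by pre-nasal raising, intervocalic voicing)
Irkula: start from *depondot.
  rule 1 (vowel merger): depondot → dipondot
  rule 2: no change — dipondot
  rule 3 (unconditioned shift): dipondot → tipontot
  ⇒ Irkula tipontot
No other proto-form is consistent with every reflex, so the reconstruction is *depondot.

*depondot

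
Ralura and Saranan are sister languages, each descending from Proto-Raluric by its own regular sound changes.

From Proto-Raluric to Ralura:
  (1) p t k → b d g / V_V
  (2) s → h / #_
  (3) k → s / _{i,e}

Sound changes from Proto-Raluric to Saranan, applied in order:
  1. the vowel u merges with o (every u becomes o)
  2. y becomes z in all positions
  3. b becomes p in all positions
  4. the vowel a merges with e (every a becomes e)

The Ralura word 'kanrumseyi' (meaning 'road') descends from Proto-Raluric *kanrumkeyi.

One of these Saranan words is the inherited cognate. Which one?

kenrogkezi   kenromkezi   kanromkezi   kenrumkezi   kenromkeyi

kenromkezi

Saranan: *kanrumkeyi
  kanrumkeyi → kanromkeyi   [vowel merger]
  kanromkeyi → kanromkezi   [unconditioned shift]
  kanromkezi (rule 3 does not apply)
  kanromkezi → kenromkezi   [vowel merger]
  giving Saranan kenromkezi.
Among the options, 'kenromkezi' alone shows every Saranan change applied in order.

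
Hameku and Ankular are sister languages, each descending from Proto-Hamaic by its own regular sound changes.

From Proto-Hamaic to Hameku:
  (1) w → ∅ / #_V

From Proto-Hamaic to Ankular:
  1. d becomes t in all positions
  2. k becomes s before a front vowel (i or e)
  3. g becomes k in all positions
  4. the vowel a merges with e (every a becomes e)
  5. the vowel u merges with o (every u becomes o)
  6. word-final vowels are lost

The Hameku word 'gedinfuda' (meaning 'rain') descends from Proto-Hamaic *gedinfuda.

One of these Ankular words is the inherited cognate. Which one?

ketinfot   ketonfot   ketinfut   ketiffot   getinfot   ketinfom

ketinfot

Ankular: *gedinfuda > getinfuta > ketinfuta > ketinfute > ketinfote > ketinfot  (by unconditioned shift, unconditioned shift, vowel merger, vowel merger, apocope)
Among the options, 'ketinfot' alone shows every Ankular change applied in order.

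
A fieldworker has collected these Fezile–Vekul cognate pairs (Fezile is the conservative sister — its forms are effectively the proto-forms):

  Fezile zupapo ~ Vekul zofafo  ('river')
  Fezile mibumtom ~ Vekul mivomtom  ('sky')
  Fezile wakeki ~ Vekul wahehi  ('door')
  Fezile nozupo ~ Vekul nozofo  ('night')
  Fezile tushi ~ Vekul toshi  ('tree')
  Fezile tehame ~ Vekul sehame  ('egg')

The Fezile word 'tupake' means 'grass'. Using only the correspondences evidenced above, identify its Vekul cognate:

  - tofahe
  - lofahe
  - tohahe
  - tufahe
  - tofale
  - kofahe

tofahe

zupapo ~ zofafo, nozupo ~ nozofo — Fezile u corresponds to Vekul o after a consonant, before a labial obstruent.
zupapo ~ zofafo — Fezile p corresponds to Vekul f between vowels (before a back vowel).
wakeki ~ wahehi — Fezile k corresponds to Vekul h between vowels (before a front vowel).
Applying these to Fezile 'tupake':
  tupake → topake   (u→o after a consonant, before a labial obstruent)
  topake → tofake   (p→f between vowels (before a back vowel))
  tofake → tofahe   (k→h between vowels (before a front vowel))
So the Vekul cognate is 'tofahe'.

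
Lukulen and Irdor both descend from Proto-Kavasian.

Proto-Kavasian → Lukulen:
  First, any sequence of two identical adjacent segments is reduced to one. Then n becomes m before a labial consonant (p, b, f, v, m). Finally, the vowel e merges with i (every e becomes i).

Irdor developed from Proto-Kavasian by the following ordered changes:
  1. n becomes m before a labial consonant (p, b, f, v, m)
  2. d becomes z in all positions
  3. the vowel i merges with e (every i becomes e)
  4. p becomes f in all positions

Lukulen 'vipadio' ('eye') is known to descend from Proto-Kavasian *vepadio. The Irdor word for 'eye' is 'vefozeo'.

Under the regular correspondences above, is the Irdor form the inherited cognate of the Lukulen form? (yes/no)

no

Derive the expected Irdor reflex of *vepadio:
Irdor: *vepadio > vepazio > vepazeo > vefazeo  (by unconditioned shift, vowel merger, unconditioned shift)
The regular Irdor reflex would be 'vefazeo', but the attested form is 'vefozeo'. The correspondence is irregular, so they are not cognates (the Irdor form has a different source).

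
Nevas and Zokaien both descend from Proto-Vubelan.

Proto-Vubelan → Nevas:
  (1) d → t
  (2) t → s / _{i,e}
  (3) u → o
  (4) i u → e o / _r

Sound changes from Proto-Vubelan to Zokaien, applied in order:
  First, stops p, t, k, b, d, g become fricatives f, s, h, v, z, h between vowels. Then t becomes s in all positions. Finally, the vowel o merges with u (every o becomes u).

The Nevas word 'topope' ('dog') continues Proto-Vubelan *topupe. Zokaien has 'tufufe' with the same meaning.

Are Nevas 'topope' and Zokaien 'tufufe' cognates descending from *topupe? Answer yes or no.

no

Derive the expected Zokaien reflex of *topupe:
Zokaien: start from *topupe.
  rule 1 (intervocalic lenition): topupe → tofufe
  rule 2 (unconditioned shift): tofufe → sofufe
  rule 3 (vowel merger): sofufe → sufufe
  ⇒ Zokaien sufufe
The regular Zokaien reflex would be 'sufufe', but the attested form is 'tufufe'. The correspondence is irregular, so they are not cognates (the Zokaien form has a different source).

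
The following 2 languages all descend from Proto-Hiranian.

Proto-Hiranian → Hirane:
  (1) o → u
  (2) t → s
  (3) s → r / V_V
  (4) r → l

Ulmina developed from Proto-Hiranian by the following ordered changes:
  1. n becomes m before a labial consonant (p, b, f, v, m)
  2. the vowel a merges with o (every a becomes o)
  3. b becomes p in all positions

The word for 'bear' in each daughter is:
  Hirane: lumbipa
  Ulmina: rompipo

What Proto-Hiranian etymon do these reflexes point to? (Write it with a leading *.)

*rombipa

Position 7: Hirane has a, Ulmina has o. Hirane preserves a here (none of its changes turn any other segment into a), so the proto-segment is *a.
Position 2: Hirane has u, Ulmina has o. Taking the neighbouring segments as reconstructed: Hirane u could go back to *o or *u; Ulmina o could go back to *a or *o — the one source consistent with every daughter is *o.
Position 1: Hirane has l, Ulmina has r. Ulmina preserves r here (none of its changes turn any other segment into r), so the proto-segment is *r.
Continuing position by position gives *rombipa; check it forward:
Hirane: *rombipa
  rombipa → rumbipa   [vowel merger]
  rumbipa (rule 2 does not apply)
  rumbipa (rule 3 does not apply)
  rumbipa → lumbipa   [unconditioned shift]
  giving Hirane lumbipa.
Ulmina: *rombipa > rombipo > rompipo  (by vowel merger, unconditioned shift)
*rombipa is the unique common source.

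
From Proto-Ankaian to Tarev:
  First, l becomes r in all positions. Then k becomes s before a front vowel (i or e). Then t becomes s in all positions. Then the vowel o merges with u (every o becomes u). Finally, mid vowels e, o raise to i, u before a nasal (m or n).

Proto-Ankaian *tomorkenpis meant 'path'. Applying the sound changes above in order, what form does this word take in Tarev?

Tarev: start from *tomorkenpis.
  rule 1: no change — tomorkenpis
  rule 2 (palatalisation): tomorkenpis → tomorsenpis
  rule 3 (unconditioned shift): tomorsenpis → somorsenpis
  rule 4 (vowel merger): somorsenpis → sumursenpis
  rule 5 (pre-nasal raising): sumursenpis → sumursinpis
  ⇒ Tarev sumursinpis

sumursinpis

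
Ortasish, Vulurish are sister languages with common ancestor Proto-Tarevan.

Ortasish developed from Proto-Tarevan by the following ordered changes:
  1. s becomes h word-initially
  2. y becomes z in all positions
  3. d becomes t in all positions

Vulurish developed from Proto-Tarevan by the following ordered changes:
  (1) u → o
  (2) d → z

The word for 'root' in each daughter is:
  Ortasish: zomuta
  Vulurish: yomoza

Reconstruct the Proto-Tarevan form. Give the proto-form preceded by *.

Position 5: Ortasish has t, Vulurish has z. Taking the neighbouring segments as reconstructed: Ortasish t could go back to *t or *d; Vulurish z could go back to *d or *z — the one source consistent with every daughter is *d.
Position 4: Ortasish has u, Vulurish has o. Ortasish preserves u here (none of its changes turn any other segment into u), so the proto-segment is *u.
Verify the candidate proto-form against each daughter:
Ortasish: *yomuda
  yomuda (rule 1 does not apply)
  yomuda → zomuda   [unconditioned shift]
  zomuda → zomuta   [unconditioned shift]
  giving Ortasish zomuta.
Vulurish: *yomuda
  yomuda → yomoda   [vowel merger]
  yomoda → yomoza   [unconditioned shift]
  giving Vulurish yomoza.
*yomuda is the unique common source.

*yomuda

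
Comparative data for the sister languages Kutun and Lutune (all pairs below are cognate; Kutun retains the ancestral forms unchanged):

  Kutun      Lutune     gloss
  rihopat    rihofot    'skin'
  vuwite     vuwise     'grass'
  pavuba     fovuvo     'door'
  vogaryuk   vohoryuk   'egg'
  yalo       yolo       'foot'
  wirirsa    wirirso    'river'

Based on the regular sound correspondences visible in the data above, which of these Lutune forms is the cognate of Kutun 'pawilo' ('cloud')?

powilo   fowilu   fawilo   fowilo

pavuba ~ fovuvo — Kutun p corresponds to Lutune f word-initially before a back vowel.
rihopat ~ rihofot, yalo ~ yolo — Kutun a corresponds to Lutune o after a consonant, before a consonant other than r, m, n, p, b, f, v.
Applying these to Kutun 'pawilo':
  pawilo → fawilo   (p→f word-initially before a back vowel)
  fawilo → fowilo   (a→o after a consonant, before a consonant other than r, m, n, p, b, f, v)
So the Lutune cognate is 'fowilo'.

fowilo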